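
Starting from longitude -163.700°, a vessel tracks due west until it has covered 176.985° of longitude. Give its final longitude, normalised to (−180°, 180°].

+19.315°

Start at -163.700°; shift −176.985° → -340.685°.
-340.685° lies outside (−180°, 180°]; add 360° → +19.315°.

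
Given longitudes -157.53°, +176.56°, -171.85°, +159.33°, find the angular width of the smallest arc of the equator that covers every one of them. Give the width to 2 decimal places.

43.14°

Sort the longitudes: -171.85°, -157.53°, +159.33°, +176.56°.
Eastward gaps between consecutive values (wrapping around): 14.32°, 316.86°, 17.23°, 11.59°.
Largest gap = 316.86° ⇒ minimal covering band is its complement: 360° − 316.86° = 43.14°.
Band runs from +159.33° eastward to -157.53°, crossing the antimeridian.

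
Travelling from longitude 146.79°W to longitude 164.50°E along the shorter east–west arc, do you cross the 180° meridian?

Yes

Naïve |164.50 − -146.79| = 311.29° > 180°, so the shorter arc goes the other way round — across 180°.
Signed shortest Δλ = ((164.50 − -146.79 + 180) mod 360) − 180 = -48.71°.
Going west by 48.71° from -146.79° passes through 180° before reaching +164.50°.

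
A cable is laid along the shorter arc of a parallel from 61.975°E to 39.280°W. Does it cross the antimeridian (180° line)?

No

Signed shortest Δλ = ((-39.280 − 61.975 + 180) mod 360) − 180 = -101.255°.
Going west by 101.255° from +61.975° reaches -39.280° without touching 180°.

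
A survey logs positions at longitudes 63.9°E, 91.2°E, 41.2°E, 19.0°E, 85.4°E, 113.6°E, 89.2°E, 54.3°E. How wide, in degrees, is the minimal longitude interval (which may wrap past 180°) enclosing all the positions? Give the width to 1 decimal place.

94.6°

Sort the longitudes: +19.0°, +41.2°, +54.3°, +63.9°, +85.4°, +89.2°, +91.2°, +113.6°.
Eastward gaps between consecutive values (wrapping around): 22.2°, 13.1°, 9.6°, 21.5°, 3.8°, 2.0°, 22.4°, 265.4°.
Largest gap = 265.4° ⇒ minimal covering band is its complement: 360° − 265.4° = 94.6°.
Band runs from +19.0° eastward to +113.6°.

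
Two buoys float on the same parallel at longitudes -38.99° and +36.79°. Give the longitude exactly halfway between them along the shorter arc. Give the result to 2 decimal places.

-1.10°

Signed shortest Δλ from -38.99° to +36.79° is +75.78°.
Midpoint longitude = -38.99° + (+75.78°)/2 = -38.99° + 37.89° = -1.10°.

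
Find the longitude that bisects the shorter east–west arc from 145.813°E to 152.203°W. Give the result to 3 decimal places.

176.805°E

Signed shortest Δλ from +145.813° to -152.203° is +61.984°.
Midpoint longitude = +145.813° + (+61.984°)/2 = +145.813° + 30.992° = +176.805°.
(The naïve average (+145.813 + -152.203)/2 = -3.195° is on the wrong side of the globe.)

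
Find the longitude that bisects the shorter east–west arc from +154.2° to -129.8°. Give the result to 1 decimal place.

Signed shortest Δλ from +154.2° to -129.8° is +76.0°.
Midpoint longitude = +154.2° + (+76.0°)/2 = +154.2° + 38.0° = +192.2°.
Normalise into (−180°, 180°]: -167.8°.
(The naïve average (+154.2 + -129.8)/2 = 12.2° is on the wrong side of the globe.)

-167.8°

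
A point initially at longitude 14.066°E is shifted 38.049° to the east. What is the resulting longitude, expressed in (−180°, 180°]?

Start at +14.066°; shift +38.049° → +52.115°.
+52.115° already lies in (−180°, 180°].

52.115°E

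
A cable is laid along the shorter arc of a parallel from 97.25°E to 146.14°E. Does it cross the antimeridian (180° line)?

Signed shortest Δλ = ((146.14 − 97.25 + 180) mod 360) − 180 = 48.89°.
Going east by 48.89° from +97.25° reaches +146.14° without touching 180°.

No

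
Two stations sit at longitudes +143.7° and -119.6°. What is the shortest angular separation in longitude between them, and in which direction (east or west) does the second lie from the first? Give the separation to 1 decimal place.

Raw difference: -119.6 − 143.7 = -263.3°.
Normalise into (−180°, 180°]: -263.3° + 360° = 96.7°.
Positive ⇒ the second point lies to the east; separation 96.7°.

96.7° east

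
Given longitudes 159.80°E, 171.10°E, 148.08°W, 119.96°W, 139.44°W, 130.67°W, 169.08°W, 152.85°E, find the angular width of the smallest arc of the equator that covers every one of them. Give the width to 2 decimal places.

Sort the longitudes: -169.08°, -148.08°, -139.44°, -130.67°, -119.96°, +152.85°, +159.80°, +171.10°.
Eastward gaps between consecutive values (wrapping around): 21.00°, 8.64°, 8.77°, 10.71°, 272.81°, 6.95°, 11.30°, 19.82°.
Largest gap = 272.81° ⇒ minimal covering band is its complement: 360° − 272.81° = 87.19°.
Band runs from +152.85° eastward to -119.96°, crossing the antimeridian.

87.19°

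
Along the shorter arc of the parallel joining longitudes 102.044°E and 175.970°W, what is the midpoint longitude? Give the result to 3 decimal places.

Signed shortest Δλ from +102.044° to -175.970° is +81.986°.
Midpoint longitude = +102.044° + (+81.986°)/2 = +102.044° + 40.993° = +143.037°.
(The naïve average (+102.044 + -175.970)/2 = -36.963° is on the wrong side of the globe.)

143.037°E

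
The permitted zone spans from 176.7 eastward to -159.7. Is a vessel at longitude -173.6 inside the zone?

Yes

Band width going east from +176.7° to -159.7°: ((-159.7 − 176.7) mod 360) = 23.6°.
Offset of -173.6° east of the west edge: ((-173.6 − 176.7) mod 360) = 9.7°.
9.7° ≤ 23.6° ⇒ inside.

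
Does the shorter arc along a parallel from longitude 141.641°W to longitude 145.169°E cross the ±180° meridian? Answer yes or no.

Naïve |145.169 − -141.641| = 286.81° > 180°, so the shorter arc goes the other way round — across 180°.
Signed shortest Δλ = ((145.169 − -141.641 + 180) mod 360) − 180 = -73.19°.
Going west by 73.19° from -141.641° passes through 180° before reaching +145.169°.

Yes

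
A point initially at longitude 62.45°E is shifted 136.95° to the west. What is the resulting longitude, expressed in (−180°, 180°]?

74.50°W

Start at +62.45°; shift −136.95° → -74.50°.
-74.50° already lies in (−180°, 180°].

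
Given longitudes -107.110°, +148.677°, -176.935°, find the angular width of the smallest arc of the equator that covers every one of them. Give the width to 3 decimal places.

104.213°

Sort the longitudes: -176.935°, -107.110°, +148.677°.
Eastward gaps between consecutive values (wrapping around): 69.825°, 255.787°, 34.388°.
Largest gap = 255.787° ⇒ minimal covering band is its complement: 360° − 255.787° = 104.213°.
Band runs from +148.677° eastward to -107.110°, crossing the antimeridian.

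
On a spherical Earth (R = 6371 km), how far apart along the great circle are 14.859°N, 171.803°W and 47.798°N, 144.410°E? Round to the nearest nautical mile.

2930 nmi

Δλ = 144.410 − -171.803 = 316.213°; wrapped into (−180°, 180°]: -43.787°.
Δφ = 47.798 − 14.859 = 32.939°.
a = sin²(Δφ/2) + cos φ₁ · cos φ₂ · sin²(Δλ/2) = 0.170652.
c = 2·atan2(√a, √(1−a)) = 0.85171 rad → d = 6371·c ≈ 5426.26 km ≈ 2929.95 nmi.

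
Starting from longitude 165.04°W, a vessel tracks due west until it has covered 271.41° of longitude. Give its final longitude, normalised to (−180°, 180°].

76.45°W

Start at -165.04°; shift −271.41° → -436.45°.
-436.45° lies outside (−180°, 180°]; add 360° → -76.45°.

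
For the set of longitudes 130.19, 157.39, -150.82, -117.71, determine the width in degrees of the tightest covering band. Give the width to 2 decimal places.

112.10°

Sort the longitudes: -150.82°, -117.71°, +130.19°, +157.39°.
Eastward gaps between consecutive values (wrapping around): 33.11°, 247.90°, 27.20°, 51.79°.
Largest gap = 247.90° ⇒ minimal covering band is its complement: 360° − 247.90° = 112.10°.
Band runs from +130.19° eastward to -117.71°, crossing the antimeridian.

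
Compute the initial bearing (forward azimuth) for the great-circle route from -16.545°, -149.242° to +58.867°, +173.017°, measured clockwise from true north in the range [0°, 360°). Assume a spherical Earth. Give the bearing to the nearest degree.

341°

Δλ = 173.017 − -149.242 = 322.259°; wrapped into (−180°, 180°]: -37.741°.
θ = atan2( sin Δλ · cos φ₂ , cos φ₁ · sin φ₂ − sin φ₁ · cos φ₂ · cos Δλ )
  = atan2(-0.31647, 0.93696) = -18.663° → normalised to [0°, 360°): 341.337°.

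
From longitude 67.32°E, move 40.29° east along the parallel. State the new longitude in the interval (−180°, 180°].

Start at +67.32°; shift +40.29° → +107.61°.
+107.61° already lies in (−180°, 180°].

107.61°E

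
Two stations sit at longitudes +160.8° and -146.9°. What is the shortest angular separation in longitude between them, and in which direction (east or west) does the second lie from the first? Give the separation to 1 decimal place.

52.3° east

Raw difference: -146.9 − 160.8 = -307.7°.
Normalise into (−180°, 180°]: -307.7° + 360° = 52.3°.
Positive ⇒ the second point lies to the east; separation 52.3°.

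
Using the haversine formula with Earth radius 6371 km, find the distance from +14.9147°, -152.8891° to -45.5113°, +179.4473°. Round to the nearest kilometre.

Δλ = 179.4473 − -152.8891 = 332.3364°; wrapped into (−180°, 180°]: -27.6636°.
Δφ = -45.5113 − 14.9147 = -60.4260°.
a = sin²(Δφ/2) + cos φ₁ · cos φ₂ · sin²(Δλ/2) = 0.291930.
c = 2·atan2(√a, √(1−a)) = 1.14160 rad → d = 6371·c ≈ 7273.13 km.

7273 km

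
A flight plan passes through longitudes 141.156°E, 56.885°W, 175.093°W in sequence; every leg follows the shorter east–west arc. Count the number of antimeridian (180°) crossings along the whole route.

1

Leg 1: +141.156° → -56.885°, shortest Δλ = 161.959° (east) — crosses 180°.
Leg 2: -56.885° → -175.093°, shortest Δλ = -118.208° (west) — does not cross 180°.
Total crossings: 1.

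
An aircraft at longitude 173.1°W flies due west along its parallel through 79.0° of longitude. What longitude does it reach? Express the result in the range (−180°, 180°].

107.9°E

Start at -173.1°; shift −79.0° → -252.1°.
-252.1° lies outside (−180°, 180°]; add 360° → +107.9°.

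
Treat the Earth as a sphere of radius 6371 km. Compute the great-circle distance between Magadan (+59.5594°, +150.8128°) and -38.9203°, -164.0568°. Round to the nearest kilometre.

Δλ = -164.0568 − 150.8128 = -314.8696°; wrapped into (−180°, 180°]: 45.1304°.
Δφ = -38.9203 − 59.5594 = -98.4797°.
a = sin²(Δφ/2) + cos φ₁ · cos φ₂ · sin²(Δλ/2) = 0.631773.
c = 2·atan2(√a, √(1−a)) = 1.83749 rad → d = 6371·c ≈ 11706.67 km.

11707 km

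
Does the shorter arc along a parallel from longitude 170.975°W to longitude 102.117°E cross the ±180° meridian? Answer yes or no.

Yes

Naïve |102.117 − -170.975| = 273.092° > 180°, so the shorter arc goes the other way round — across 180°.
Signed shortest Δλ = ((102.117 − -170.975 + 180) mod 360) − 180 = -86.908°.
Going west by 86.908° from -170.975° passes through 180° before reaching +102.117°.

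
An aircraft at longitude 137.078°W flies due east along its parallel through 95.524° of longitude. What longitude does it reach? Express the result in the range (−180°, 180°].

41.554°W

Start at -137.078°; shift +95.524° → -41.554°.
-41.554° already lies in (−180°, 180°].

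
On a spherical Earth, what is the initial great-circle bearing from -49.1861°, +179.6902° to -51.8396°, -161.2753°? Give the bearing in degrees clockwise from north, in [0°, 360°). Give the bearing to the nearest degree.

110°

Δλ = -161.2753 − 179.6902 = -340.9655°; wrapped into (−180°, 180°]: 19.0345°.
θ = atan2( sin Δλ · cos φ₂ , cos φ₁ · sin φ₂ − sin φ₁ · cos φ₂ · cos Δλ )
  = atan2(0.20151, -0.07186) = 109.628° → normalised to [0°, 360°): 109.628°.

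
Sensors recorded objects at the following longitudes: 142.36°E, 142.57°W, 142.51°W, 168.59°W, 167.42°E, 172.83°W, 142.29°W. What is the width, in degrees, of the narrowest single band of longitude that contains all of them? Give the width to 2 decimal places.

Sort the longitudes: -172.83°, -168.59°, -142.57°, -142.51°, -142.29°, +142.36°, +167.42°.
Eastward gaps between consecutive values (wrapping around): 4.24°, 26.02°, 0.06°, 0.22°, 284.65°, 25.06°, 19.75°.
Largest gap = 284.65° ⇒ minimal covering band is its complement: 360° − 284.65° = 75.35°.
Band runs from +142.36° eastward to -142.29°, crossing the antimeridian.

75.35°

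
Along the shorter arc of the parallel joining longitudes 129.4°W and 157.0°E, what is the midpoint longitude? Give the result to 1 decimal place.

166.2°W

Signed shortest Δλ from -129.4° to +157.0° is -73.6°.
Midpoint longitude = -129.4° + (-73.6°)/2 = -129.4° − 36.8° = -166.2°.
(The naïve average (-129.4 + +157.0)/2 = 13.8° is on the wrong side of the globe.)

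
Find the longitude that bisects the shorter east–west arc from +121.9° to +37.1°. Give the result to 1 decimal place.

Signed shortest Δλ from +121.9° to +37.1° is -84.8°.
Midpoint longitude = +121.9° + (-84.8°)/2 = +121.9° − 42.4° = +79.5°.

+79.5°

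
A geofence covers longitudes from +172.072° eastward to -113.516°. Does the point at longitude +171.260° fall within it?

Band width going east from +172.072° to -113.516°: ((-113.516 − 172.072) mod 360) = 74.412°.
Offset of +171.260° east of the west edge: ((171.260 − 172.072) mod 360) = 359.188°.
359.188° > 74.412° ⇒ outside.

No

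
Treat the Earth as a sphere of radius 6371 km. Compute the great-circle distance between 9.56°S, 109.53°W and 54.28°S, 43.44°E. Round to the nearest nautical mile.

6737 nmi

Δλ = 43.44 − -109.53 = 152.97°.
Δφ = -54.28 − -9.56 = -44.72°.
a = sin²(Δφ/2) + cos φ₁ · cos φ₂ · sin²(Δλ/2) = 0.688997.
c = 2·atan2(√a, √(1−a)) = 1.95842 rad → d = 6371·c ≈ 12477.12 km ≈ 6737.11 nmi.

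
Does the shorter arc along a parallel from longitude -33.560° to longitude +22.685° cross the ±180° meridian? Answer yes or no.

No

Signed shortest Δλ = ((22.685 − -33.560 + 180) mod 360) − 180 = 56.245°.
Going east by 56.245° from -33.560° reaches +22.685° without touching 180°.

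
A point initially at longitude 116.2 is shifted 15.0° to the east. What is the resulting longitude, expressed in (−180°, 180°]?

Start at +116.2°; shift +15.0° → +131.2°.
+131.2° already lies in (−180°, 180°].

+131.2°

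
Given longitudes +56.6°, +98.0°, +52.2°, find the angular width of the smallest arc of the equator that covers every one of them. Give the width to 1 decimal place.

45.8°

Sort the longitudes: +52.2°, +56.6°, +98.0°.
Eastward gaps between consecutive values (wrapping around): 4.4°, 41.4°, 314.2°.
Largest gap = 314.2° ⇒ minimal covering band is its complement: 360° − 314.2° = 45.8°.
Band runs from +52.2° eastward to +98.0°.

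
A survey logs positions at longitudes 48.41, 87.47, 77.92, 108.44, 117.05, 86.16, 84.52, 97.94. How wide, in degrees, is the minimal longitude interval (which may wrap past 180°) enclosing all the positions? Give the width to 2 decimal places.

Sort the longitudes: +48.41°, +77.92°, +84.52°, +86.16°, +87.47°, +97.94°, +108.44°, +117.05°.
Eastward gaps between consecutive values (wrapping around): 29.51°, 6.60°, 1.64°, 1.31°, 10.47°, 10.50°, 8.61°, 291.36°.
Largest gap = 291.36° ⇒ minimal covering band is its complement: 360° − 291.36° = 68.64°.
Band runs from +48.41° eastward to +117.05°.

68.64°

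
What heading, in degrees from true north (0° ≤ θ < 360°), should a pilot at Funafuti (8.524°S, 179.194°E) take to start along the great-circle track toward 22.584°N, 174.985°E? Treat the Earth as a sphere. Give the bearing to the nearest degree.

353°

Δλ = 174.985 − 179.194 = -4.209°.
θ = atan2( sin Δλ · cos φ₂ , cos φ₁ · sin φ₂ − sin φ₁ · cos φ₂ · cos Δλ )
  = atan2(-0.06777, 0.51628) = -7.478° → normalised to [0°, 360°): 352.522°.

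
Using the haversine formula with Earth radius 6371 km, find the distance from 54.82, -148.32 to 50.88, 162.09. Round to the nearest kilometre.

3288 km

Δλ = 162.09 − -148.32 = 310.41°; wrapped into (−180°, 180°]: -49.59°.
Δφ = 50.88 − 54.82 = -3.94°.
a = sin²(Δφ/2) + cos φ₁ · cos φ₂ · sin²(Δλ/2) = 0.065115.
c = 2·atan2(√a, √(1−a)) = 0.51606 rad → d = 6371·c ≈ 3287.82 km.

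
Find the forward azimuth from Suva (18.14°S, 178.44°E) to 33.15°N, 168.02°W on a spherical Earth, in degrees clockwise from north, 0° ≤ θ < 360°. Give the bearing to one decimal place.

14.2°

Δλ = -168.02 − 178.44 = -346.46°; wrapped into (−180°, 180°]: 13.54°.
θ = atan2( sin Δλ · cos φ₂ , cos φ₁ · sin φ₂ − sin φ₁ · cos φ₂ · cos Δλ )
  = atan2(0.19602, 0.77308) = 14.228° → normalised to [0°, 360°): 14.228°.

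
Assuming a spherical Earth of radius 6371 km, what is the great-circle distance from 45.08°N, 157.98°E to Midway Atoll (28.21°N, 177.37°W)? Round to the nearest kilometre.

2870 km

Δλ = -177.37 − 157.98 = -335.35°; wrapped into (−180°, 180°]: 24.65°.
Δφ = 28.21 − 45.08 = -16.87°.
a = sin²(Δφ/2) + cos φ₁ · cos φ₂ · sin²(Δλ/2) = 0.049869.
c = 2·atan2(√a, √(1−a)) = 0.45043 rad → d = 6371·c ≈ 2869.66 km.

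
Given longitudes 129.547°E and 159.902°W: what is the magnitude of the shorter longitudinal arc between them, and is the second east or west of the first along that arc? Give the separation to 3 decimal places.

Raw difference: -159.902 − 129.547 = -289.449°.
Normalise into (−180°, 180°]: -289.449° + 360° = 70.551°.
Positive ⇒ the second point lies to the east; separation 70.551°.

70.551° east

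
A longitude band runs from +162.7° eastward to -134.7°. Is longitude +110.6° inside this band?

Band width going east from +162.7° to -134.7°: ((-134.7 − 162.7) mod 360) = 62.6°.
Offset of +110.6° east of the west edge: ((110.6 − 162.7) mod 360) = 307.9°.
307.9° > 62.6° ⇒ outside.

No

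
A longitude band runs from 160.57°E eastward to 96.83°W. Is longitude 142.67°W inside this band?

Yes

Band width going east from +160.57° to -96.83°: ((-96.83 − 160.57) mod 360) = 102.60°.
Offset of -142.67° east of the west edge: ((-142.67 − 160.57) mod 360) = 56.76°.
56.76° ≤ 102.60° ⇒ inside.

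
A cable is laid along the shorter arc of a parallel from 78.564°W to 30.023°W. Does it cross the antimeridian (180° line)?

Signed shortest Δλ = ((-30.023 − -78.564 + 180) mod 360) − 180 = 48.541°.
Going east by 48.541° from -78.564° reaches -30.023° without touching 180°.

No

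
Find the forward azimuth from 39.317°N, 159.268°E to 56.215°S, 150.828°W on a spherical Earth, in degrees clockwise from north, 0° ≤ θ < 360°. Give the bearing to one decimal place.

Δλ = -150.828 − 159.268 = -310.096°; wrapped into (−180°, 180°]: 49.904°.
θ = atan2( sin Δλ · cos φ₂ , cos φ₁ · sin φ₂ − sin φ₁ · cos φ₂ · cos Δλ )
  = atan2(0.42538, -0.86994) = 153.942° → normalised to [0°, 360°): 153.942°.

153.9°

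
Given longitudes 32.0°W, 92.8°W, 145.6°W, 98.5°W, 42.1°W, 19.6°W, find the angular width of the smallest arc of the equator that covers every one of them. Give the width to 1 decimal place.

126.0°

Sort the longitudes: -145.6°, -98.5°, -92.8°, -42.1°, -32.0°, -19.6°.
Eastward gaps between consecutive values (wrapping around): 47.1°, 5.7°, 50.7°, 10.1°, 12.4°, 234.0°.
Largest gap = 234.0° ⇒ minimal covering band is its complement: 360° − 234.0° = 126.0°.
Band runs from -145.6° eastward to -19.6°.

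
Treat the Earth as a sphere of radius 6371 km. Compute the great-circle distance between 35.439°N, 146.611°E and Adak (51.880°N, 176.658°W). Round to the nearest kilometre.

Δλ = -176.658 − 146.611 = -323.269°; wrapped into (−180°, 180°]: 36.731°.
Δφ = 51.880 − 35.439 = 16.441°.
a = sin²(Δφ/2) + cos φ₁ · cos φ₂ · sin²(Δλ/2) = 0.070373.
c = 2·atan2(√a, √(1−a)) = 0.53699 rad → d = 6371·c ≈ 3421.15 km.

3421 km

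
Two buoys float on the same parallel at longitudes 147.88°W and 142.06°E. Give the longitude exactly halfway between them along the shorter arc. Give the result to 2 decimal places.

177.09°E

Signed shortest Δλ from -147.88° to +142.06° is -70.06°.
Midpoint longitude = -147.88° + (-70.06°)/2 = -147.88° − 35.03° = -182.91°.
Normalise into (−180°, 180°]: +177.09°.
(The naïve average (-147.88 + +142.06)/2 = -2.91° is on the wrong side of the globe.)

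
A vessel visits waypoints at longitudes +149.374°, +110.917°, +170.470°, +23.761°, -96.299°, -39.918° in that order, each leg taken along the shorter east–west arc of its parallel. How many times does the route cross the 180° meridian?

Leg 1: +149.374° → +110.917°, shortest Δλ = -38.457° (west) — does not cross 180°.
Leg 2: +110.917° → +170.470°, shortest Δλ = 59.553° (east) — does not cross 180°.
Leg 3: +170.470° → +23.761°, shortest Δλ = -146.709° (west) — does not cross 180°.
Leg 4: +23.761° → -96.299°, shortest Δλ = -120.06° (west) — does not cross 180°.
Leg 5: -96.299° → -39.918°, shortest Δλ = 56.381° (east) — does not cross 180°.
Total crossings: 0.

0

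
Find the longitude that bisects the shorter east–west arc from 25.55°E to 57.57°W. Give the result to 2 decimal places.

Signed shortest Δλ from +25.55° to -57.57° is -83.12°.
Midpoint longitude = +25.55° + (-83.12°)/2 = +25.55° − 41.56° = -16.01°.

16.01°W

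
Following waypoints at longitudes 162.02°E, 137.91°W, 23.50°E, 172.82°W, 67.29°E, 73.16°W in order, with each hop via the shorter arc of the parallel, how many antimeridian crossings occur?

3

Leg 1: +162.02° → -137.91°, shortest Δλ = 60.07° (east) — crosses 180°.
Leg 2: -137.91° → +23.50°, shortest Δλ = 161.41° (east) — does not cross 180°.
Leg 3: +23.50° → -172.82°, shortest Δλ = 163.68° (east) — crosses 180°.
Leg 4: -172.82° → +67.29°, shortest Δλ = -119.89° (west) — crosses 180°.
Leg 5: +67.29° → -73.16°, shortest Δλ = -140.45° (west) — does not cross 180°.
Total crossings: 3.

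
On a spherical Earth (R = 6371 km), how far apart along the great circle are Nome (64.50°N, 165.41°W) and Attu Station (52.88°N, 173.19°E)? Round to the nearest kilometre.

1771 km

Δλ = 173.19 − -165.41 = 338.60°; wrapped into (−180°, 180°]: -21.40°.
Δφ = 52.88 − 64.50 = -11.62°.
a = sin²(Δφ/2) + cos φ₁ · cos φ₂ · sin²(Δλ/2) = 0.019204.
c = 2·atan2(√a, √(1−a)) = 0.27805 rad → d = 6371·c ≈ 1771.45 km.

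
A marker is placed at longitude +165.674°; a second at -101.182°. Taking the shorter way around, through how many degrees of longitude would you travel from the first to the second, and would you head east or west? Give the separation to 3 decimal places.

93.144° east

Raw difference: -101.182 − 165.674 = -266.856°.
Normalise into (−180°, 180°]: -266.856° + 360° = 93.144°.
Positive ⇒ the second point lies to the east; separation 93.144°.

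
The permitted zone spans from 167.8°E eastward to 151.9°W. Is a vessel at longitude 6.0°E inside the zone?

Band width going east from +167.8° to -151.9°: ((-151.9 − 167.8) mod 360) = 40.3°.
Offset of +6.0° east of the west edge: ((6.0 − 167.8) mod 360) = 198.2°.
198.2° > 40.3° ⇒ outside.

No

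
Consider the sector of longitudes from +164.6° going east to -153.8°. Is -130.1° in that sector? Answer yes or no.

No

Band width going east from +164.6° to -153.8°: ((-153.8 − 164.6) mod 360) = 41.6°.
Offset of -130.1° east of the west edge: ((-130.1 − 164.6) mod 360) = 65.3°.
65.3° > 41.6° ⇒ outside.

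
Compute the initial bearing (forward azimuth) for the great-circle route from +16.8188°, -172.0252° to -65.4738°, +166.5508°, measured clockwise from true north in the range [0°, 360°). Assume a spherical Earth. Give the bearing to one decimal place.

Δλ = 166.5508 − -172.0252 = 338.5760°; wrapped into (−180°, 180°]: -21.4240°.
θ = atan2( sin Δλ · cos φ₂ , cos φ₁ · sin φ₂ − sin φ₁ · cos φ₂ · cos Δλ )
  = atan2(-0.15163, -0.98267) = -171.228° → normalised to [0°, 360°): 188.772°.

188.8°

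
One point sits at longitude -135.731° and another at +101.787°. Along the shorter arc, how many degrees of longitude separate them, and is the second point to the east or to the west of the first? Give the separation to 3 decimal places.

122.482° west

Raw difference: 101.787 − -135.731 = 237.518°.
Normalise into (−180°, 180°]: 237.518° − 360° = -122.482°.
Negative ⇒ the second point lies to the west; separation 122.482°.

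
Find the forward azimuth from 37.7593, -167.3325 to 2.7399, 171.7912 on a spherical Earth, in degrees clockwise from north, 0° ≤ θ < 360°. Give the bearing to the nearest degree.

Δλ = 171.7912 − -167.3325 = 339.1237°; wrapped into (−180°, 180°]: -20.8763°.
θ = atan2( sin Δλ · cos φ₂ , cos φ₁ · sin φ₂ − sin φ₁ · cos φ₂ · cos Δλ )
  = atan2(-0.35594, -0.53370) = -146.299° → normalised to [0°, 360°): 213.701°.

214°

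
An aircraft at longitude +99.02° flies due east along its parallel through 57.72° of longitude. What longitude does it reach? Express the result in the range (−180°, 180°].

+156.74°

Start at +99.02°; shift +57.72° → +156.74°.
+156.74° already lies in (−180°, 180°].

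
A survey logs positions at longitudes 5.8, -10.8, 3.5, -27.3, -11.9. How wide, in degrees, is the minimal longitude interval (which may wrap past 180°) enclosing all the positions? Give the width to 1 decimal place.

33.1°

Sort the longitudes: -27.3°, -11.9°, -10.8°, +3.5°, +5.8°.
Eastward gaps between consecutive values (wrapping around): 15.4°, 1.1°, 14.3°, 2.3°, 326.9°.
Largest gap = 326.9° ⇒ minimal covering band is its complement: 360° − 326.9° = 33.1°.
Band runs from -27.3° eastward to +5.8°.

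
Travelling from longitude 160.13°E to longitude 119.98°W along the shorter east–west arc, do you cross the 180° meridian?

Yes

Naïve |-119.98 − 160.13| = 280.11° > 180°, so the shorter arc goes the other way round — across 180°.
Signed shortest Δλ = ((-119.98 − 160.13 + 180) mod 360) − 180 = 79.89°.
Going east by 79.89° from +160.13° passes through 180° before reaching -119.98°.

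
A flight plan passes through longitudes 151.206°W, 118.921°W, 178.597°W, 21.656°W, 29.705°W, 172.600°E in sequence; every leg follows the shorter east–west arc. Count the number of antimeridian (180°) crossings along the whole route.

Leg 1: -151.206° → -118.921°, shortest Δλ = 32.285° (east) — does not cross 180°.
Leg 2: -118.921° → -178.597°, shortest Δλ = -59.676° (west) — does not cross 180°.
Leg 3: -178.597° → -21.656°, shortest Δλ = 156.941° (east) — does not cross 180°.
Leg 4: -21.656° → -29.705°, shortest Δλ = -8.049° (west) — does not cross 180°.
Leg 5: -29.705° → +172.600°, shortest Δλ = -157.695° (west) — crosses 180°.
Total crossings: 1.

1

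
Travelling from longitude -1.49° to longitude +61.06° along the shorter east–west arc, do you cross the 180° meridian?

No

Signed shortest Δλ = ((61.06 − -1.49 + 180) mod 360) − 180 = 62.55°.
Going east by 62.55° from -1.49° reaches +61.06° without touching 180°.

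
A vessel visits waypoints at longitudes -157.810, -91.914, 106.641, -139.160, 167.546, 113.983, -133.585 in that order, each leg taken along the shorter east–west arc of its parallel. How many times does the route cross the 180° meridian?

4

Leg 1: -157.810° → -91.914°, shortest Δλ = 65.896° (east) — does not cross 180°.
Leg 2: -91.914° → +106.641°, shortest Δλ = -161.445° (west) — crosses 180°.
Leg 3: +106.641° → -139.160°, shortest Δλ = 114.199° (east) — crosses 180°.
Leg 4: -139.160° → +167.546°, shortest Δλ = -53.294° (west) — crosses 180°.
Leg 5: +167.546° → +113.983°, shortest Δλ = -53.563° (west) — does not cross 180°.
Leg 6: +113.983° → -133.585°, shortest Δλ = 112.432° (east) — crosses 180°.
Total crossings: 4.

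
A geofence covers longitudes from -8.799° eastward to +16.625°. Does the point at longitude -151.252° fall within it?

Band width going east from -8.799° to +16.625°: ((16.625 − -8.799) mod 360) = 25.424°.
Offset of -151.252° east of the west edge: ((-151.252 − -8.799) mod 360) = 217.547°.
217.547° > 25.424° ⇒ outside.

No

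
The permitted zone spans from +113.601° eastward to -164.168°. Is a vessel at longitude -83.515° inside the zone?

Band width going east from +113.601° to -164.168°: ((-164.168 − 113.601) mod 360) = 82.231°.
Offset of -83.515° east of the west edge: ((-83.515 − 113.601) mod 360) = 162.884°.
162.884° > 82.231° ⇒ outside.

No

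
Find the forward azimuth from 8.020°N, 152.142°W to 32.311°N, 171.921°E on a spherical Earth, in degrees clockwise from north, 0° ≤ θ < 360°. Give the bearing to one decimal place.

Δλ = 171.921 − -152.142 = 324.063°; wrapped into (−180°, 180°]: -35.937°.
θ = atan2( sin Δλ · cos φ₂ , cos φ₁ · sin φ₂ − sin φ₁ · cos φ₂ · cos Δλ )
  = atan2(-0.49602, 0.43381) = -48.827° → normalised to [0°, 360°): 311.173°.

311.2°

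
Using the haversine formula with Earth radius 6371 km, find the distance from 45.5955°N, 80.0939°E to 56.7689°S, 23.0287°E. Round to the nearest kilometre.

12554 km

Δλ = 23.0287 − 80.0939 = -57.0652°.
Δφ = -56.7689 − 45.5955 = -102.3644°.
a = sin²(Δφ/2) + cos φ₁ · cos φ₂ · sin²(Δλ/2) = 0.694553.
c = 2·atan2(√a, √(1−a)) = 1.97046 rad → d = 6371·c ≈ 12553.79 km.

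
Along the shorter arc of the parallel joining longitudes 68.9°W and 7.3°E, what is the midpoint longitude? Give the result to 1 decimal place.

Signed shortest Δλ from -68.9° to +7.3° is +76.2°.
Midpoint longitude = -68.9° + (+76.2°)/2 = -68.9° + 38.1° = -30.8°.

30.8°W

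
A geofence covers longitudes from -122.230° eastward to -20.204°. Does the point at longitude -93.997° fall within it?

Band width going east from -122.230° to -20.204°: ((-20.204 − -122.230) mod 360) = 102.026°.
Offset of -93.997° east of the west edge: ((-93.997 − -122.230) mod 360) = 28.233°.
28.233° ≤ 102.026° ⇒ inside.

Yes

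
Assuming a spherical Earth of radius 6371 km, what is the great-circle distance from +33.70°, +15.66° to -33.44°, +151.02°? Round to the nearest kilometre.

Δλ = 151.02 − 15.66 = 135.36°.
Δφ = -33.44 − 33.70 = -67.14°.
a = sin²(Δφ/2) + cos φ₁ · cos φ₂ · sin²(Δλ/2) = 0.899864.
c = 2·atan2(√a, √(1−a)) = 2.49764 rad → d = 6371·c ≈ 15912.45 km.

15912 km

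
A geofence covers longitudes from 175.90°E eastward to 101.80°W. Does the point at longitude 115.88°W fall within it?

Band width going east from +175.90° to -101.80°: ((-101.80 − 175.90) mod 360) = 82.30°.
Offset of -115.88° east of the west edge: ((-115.88 − 175.90) mod 360) = 68.22°.
68.22° ≤ 82.30° ⇒ inside.

Yes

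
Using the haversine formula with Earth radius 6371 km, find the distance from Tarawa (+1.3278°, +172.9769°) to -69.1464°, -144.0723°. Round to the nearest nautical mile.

4574 nmi

Δλ = -144.0723 − 172.9769 = -317.0492°; wrapped into (−180°, 180°]: 42.9508°.
Δφ = -69.1464 − 1.3278 = -70.4742°.
a = sin²(Δφ/2) + cos φ₁ · cos φ₂ · sin²(Δλ/2) = 0.380584.
c = 2·atan2(√a, √(1−a)) = 1.32963 rad → d = 6371·c ≈ 8471.09 km ≈ 4574.02 nmi.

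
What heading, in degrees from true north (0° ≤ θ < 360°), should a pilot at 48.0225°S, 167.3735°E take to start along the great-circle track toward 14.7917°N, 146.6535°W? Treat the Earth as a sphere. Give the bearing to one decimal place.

46.0°

Δλ = -146.6535 − 167.3735 = -314.0270°; wrapped into (−180°, 180°]: 45.9730°.
θ = atan2( sin Δλ · cos φ₂ , cos φ₁ · sin φ₂ − sin φ₁ · cos φ₂ · cos Δλ )
  = atan2(0.69518, 0.67030) = 46.044° → normalised to [0°, 360°): 46.044°.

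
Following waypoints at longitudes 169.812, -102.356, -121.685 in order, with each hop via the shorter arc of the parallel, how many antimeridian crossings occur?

Leg 1: +169.812° → -102.356°, shortest Δλ = 87.832° (east) — crosses 180°.
Leg 2: -102.356° → -121.685°, shortest Δλ = -19.329° (west) — does not cross 180°.
Total crossings: 1.

1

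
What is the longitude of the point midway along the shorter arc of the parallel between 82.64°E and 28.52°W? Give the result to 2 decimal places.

Signed shortest Δλ from +82.64° to -28.52° is -111.16°.
Midpoint longitude = +82.64° + (-111.16°)/2 = +82.64° − 55.58° = +27.06°.

27.06°E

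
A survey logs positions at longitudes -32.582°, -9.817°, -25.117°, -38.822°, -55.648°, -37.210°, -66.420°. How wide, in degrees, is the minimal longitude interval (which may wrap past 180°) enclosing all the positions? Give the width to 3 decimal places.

56.603°

Sort the longitudes: -66.420°, -55.648°, -38.822°, -37.210°, -32.582°, -25.117°, -9.817°.
Eastward gaps between consecutive values (wrapping around): 10.772°, 16.826°, 1.612°, 4.628°, 7.465°, 15.300°, 303.397°.
Largest gap = 303.397° ⇒ minimal covering band is its complement: 360° − 303.397° = 56.603°.
Band runs from -66.420° eastward to -9.817°.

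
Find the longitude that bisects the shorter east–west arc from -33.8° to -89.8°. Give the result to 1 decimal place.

-61.8°

Signed shortest Δλ from -33.8° to -89.8° is -56.0°.
Midpoint longitude = -33.8° + (-56.0°)/2 = -33.8° − 28.0° = -61.8°.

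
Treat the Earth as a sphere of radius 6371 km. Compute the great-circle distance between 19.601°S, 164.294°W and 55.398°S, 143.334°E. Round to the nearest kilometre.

Δλ = 143.334 − -164.294 = 307.628°; wrapped into (−180°, 180°]: -52.372°.
Δφ = -55.398 − -19.601 = -35.797°.
a = sin²(Δφ/2) + cos φ₁ · cos φ₂ · sin²(Δλ/2) = 0.198629.
c = 2·atan2(√a, √(1−a)) = 0.92386 rad → d = 6371·c ≈ 5885.93 km.

5886 km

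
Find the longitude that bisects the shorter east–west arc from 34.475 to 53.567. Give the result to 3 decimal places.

+44.021°

Signed shortest Δλ from +34.475° to +53.567° is +19.092°.
Midpoint longitude = +34.475° + (+19.092°)/2 = +34.475° + 9.546° = +44.021°.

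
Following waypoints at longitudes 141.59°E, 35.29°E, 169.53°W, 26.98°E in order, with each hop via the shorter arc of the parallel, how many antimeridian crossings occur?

2

Leg 1: +141.59° → +35.29°, shortest Δλ = -106.3° (west) — does not cross 180°.
Leg 2: +35.29° → -169.53°, shortest Δλ = 155.18° (east) — crosses 180°.
Leg 3: -169.53° → +26.98°, shortest Δλ = -163.49° (west) — crosses 180°.
Total crossings: 2.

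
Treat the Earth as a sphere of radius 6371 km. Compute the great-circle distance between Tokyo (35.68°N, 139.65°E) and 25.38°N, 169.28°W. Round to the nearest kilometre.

Δλ = -169.28 − 139.65 = -308.93°; wrapped into (−180°, 180°]: 51.07°.
Δφ = 25.38 − 35.68 = -10.30°.
a = sin²(Δφ/2) + cos φ₁ · cos φ₂ · sin²(Δλ/2) = 0.144425.
c = 2·atan2(√a, √(1−a)) = 0.77966 rad → d = 6371·c ≈ 4967.24 km.

4967 km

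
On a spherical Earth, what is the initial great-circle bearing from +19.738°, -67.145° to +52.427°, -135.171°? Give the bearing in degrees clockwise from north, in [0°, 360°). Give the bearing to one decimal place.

Δλ = -135.171 − -67.145 = -68.026°.
θ = atan2( sin Δλ · cos φ₂ , cos φ₁ · sin φ₂ − sin φ₁ · cos φ₂ · cos Δλ )
  = atan2(-0.56547, 0.66895) = -40.208° → normalised to [0°, 360°): 319.792°.

319.8°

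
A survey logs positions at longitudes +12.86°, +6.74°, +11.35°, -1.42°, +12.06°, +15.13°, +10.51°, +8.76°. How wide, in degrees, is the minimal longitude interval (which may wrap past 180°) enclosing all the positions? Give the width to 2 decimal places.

16.55°

Sort the longitudes: -1.42°, +6.74°, +8.76°, +10.51°, +11.35°, +12.06°, +12.86°, +15.13°.
Eastward gaps between consecutive values (wrapping around): 8.16°, 2.02°, 1.75°, 0.84°, 0.71°, 0.80°, 2.27°, 343.45°.
Largest gap = 343.45° ⇒ minimal covering band is its complement: 360° − 343.45° = 16.55°.
Band runs from -1.42° eastward to +15.13°.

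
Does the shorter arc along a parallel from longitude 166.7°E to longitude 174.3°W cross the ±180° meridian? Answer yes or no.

Yes

Naïve |-174.3 − 166.7| = 341.0° > 180°, so the shorter arc goes the other way round — across 180°.
Signed shortest Δλ = ((-174.3 − 166.7 + 180) mod 360) − 180 = 19.0°.
Going east by 19.0° from +166.7° passes through 180° before reaching -174.3°.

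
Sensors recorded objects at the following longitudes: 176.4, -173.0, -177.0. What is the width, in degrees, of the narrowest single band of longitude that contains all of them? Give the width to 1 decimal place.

10.6°

Sort the longitudes: -177.0°, -173.0°, +176.4°.
Eastward gaps between consecutive values (wrapping around): 4.0°, 349.4°, 6.6°.
Largest gap = 349.4° ⇒ minimal covering band is its complement: 360° − 349.4° = 10.6°.
Band runs from +176.4° eastward to -173.0°, crossing the antimeridian.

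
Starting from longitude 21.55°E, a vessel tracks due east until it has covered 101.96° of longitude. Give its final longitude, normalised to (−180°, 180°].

Start at +21.55°; shift +101.96° → +123.51°.
+123.51° already lies in (−180°, 180°].

123.51°E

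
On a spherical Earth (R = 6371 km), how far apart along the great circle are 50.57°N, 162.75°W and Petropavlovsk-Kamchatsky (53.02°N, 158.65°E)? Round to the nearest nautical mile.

1423 nmi

Δλ = 158.65 − -162.75 = 321.40°; wrapped into (−180°, 180°]: -38.60°.
Δφ = 53.02 − 50.57 = 2.45°.
a = sin²(Δφ/2) + cos φ₁ · cos φ₂ · sin²(Δλ/2) = 0.042193.
c = 2·atan2(√a, √(1−a)) = 0.41376 rad → d = 6371·c ≈ 2636.08 km ≈ 1423.37 nmi.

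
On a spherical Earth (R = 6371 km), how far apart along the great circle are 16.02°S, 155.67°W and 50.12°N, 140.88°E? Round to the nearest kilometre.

9602 km

Δλ = 140.88 − -155.67 = 296.55°; wrapped into (−180°, 180°]: -63.45°.
Δφ = 50.12 − -16.02 = 66.14°.
a = sin²(Δφ/2) + cos φ₁ · cos φ₂ · sin²(Δλ/2) = 0.468157.
c = 2·atan2(√a, √(1−a)) = 1.50707 rad → d = 6371·c ≈ 9601.52 km.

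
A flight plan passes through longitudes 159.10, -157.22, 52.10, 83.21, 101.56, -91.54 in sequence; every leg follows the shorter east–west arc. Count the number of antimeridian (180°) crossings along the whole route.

Leg 1: +159.10° → -157.22°, shortest Δλ = 43.68° (east) — crosses 180°.
Leg 2: -157.22° → +52.10°, shortest Δλ = -150.68° (west) — crosses 180°.
Leg 3: +52.10° → +83.21°, shortest Δλ = 31.11° (east) — does not cross 180°.
Leg 4: +83.21° → +101.56°, shortest Δλ = 18.35° (east) — does not cross 180°.
Leg 5: +101.56° → -91.54°, shortest Δλ = 166.9° (east) — crosses 180°.
Total crossings: 3.

3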